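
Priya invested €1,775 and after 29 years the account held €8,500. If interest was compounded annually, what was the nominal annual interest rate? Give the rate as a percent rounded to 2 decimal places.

5.55%

(1 + r)^29 = 8,500/1,775 = 4.78873.
1 + r = 4.78873^(1/29) ≈ 1.055494, so r ≈ 0.0554943.
r ≈ 5.54943%.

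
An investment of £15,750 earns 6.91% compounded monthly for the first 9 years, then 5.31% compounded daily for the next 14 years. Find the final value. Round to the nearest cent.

£61,577.87

After 9 years at 6.91%: 15,750 × 1.85914423 ≈ 29,281.5216.
Then 14 years at 5.31%: 29,281.5216 × 2.1029601145 ≈ 61,577.8721.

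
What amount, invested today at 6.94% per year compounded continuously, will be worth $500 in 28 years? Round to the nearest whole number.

P = A·e^(−rt) = 500·e^(−1.9432).
e^(−1.9432) ≈ 0.143244832, so P ≈ 71.6224.

$72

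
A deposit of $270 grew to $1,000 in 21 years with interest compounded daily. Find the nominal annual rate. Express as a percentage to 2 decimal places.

6.24%

The 7665-period growth factor is 1,000/270 = 3.7037.
r/365 = 3.7037^(1/7665) − 1 ≈ 0.000170834, so r ≈ 365·0.000170834 = 6.23545%.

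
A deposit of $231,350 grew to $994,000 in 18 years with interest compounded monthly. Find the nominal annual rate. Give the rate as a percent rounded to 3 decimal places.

8.126%

The 216-period growth factor is 994,000/231,350 = 4.29652.
r/12 = 4.29652^(1/216) − 1 ≈ 0.00677193, so r ≈ 12·0.00677193 = 8.12631%.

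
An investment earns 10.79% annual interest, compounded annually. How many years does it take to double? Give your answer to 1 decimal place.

(1 + 0.1079)^t = 2.
t = ln 2 / ln(1 + 0.1079) ≈ 0.69315/0.102466 ≈ 6.7646.

6.8 years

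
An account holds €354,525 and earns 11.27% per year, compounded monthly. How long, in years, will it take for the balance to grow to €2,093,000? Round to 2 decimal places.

15.83 years

(1 + 0.00939167)^(12t) = 2,093,000/354,525 = 5.9037.
12t·ln(1 + 0.00939167) = ln(5.9037); 12t = 1.7756/0.00934784 ≈ 189.9450.
t ≈ 15.8287 years.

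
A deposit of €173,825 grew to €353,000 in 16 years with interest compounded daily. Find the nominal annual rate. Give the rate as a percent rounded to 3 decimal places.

(1 + r/365)^5840 = 353,000/173,825 = 2.03078.
1 + r/365 = 2.03078^(1/5840) ≈ 1.000121, so r/365 ≈ 0.000121312.
r ≈ 365·0.000121312 = 4.42789%.

4.428%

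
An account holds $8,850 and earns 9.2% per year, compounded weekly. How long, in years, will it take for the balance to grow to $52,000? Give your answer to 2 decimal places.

19.27 years

We need (1 + 0.00176923)^(52t) = 5.8757, so 52t = ln 5.8757 / ln 1.001769 ≈ 1001.7870.
t ≈ 1001.7870/52 = 19.2651 years.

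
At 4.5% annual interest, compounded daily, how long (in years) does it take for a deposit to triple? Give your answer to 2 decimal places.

(1 + 0.000123288)^(365t) = 3.
365t = ln 3 / ln(1 + 0.000123288) ≈ 1.0986/0.00012328 ≈ 8911.5156.
t ≈ 24.4151.

24.42 years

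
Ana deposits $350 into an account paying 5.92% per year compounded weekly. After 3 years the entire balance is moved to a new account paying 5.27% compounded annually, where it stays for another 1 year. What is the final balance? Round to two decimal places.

Phase 1: 350·(1 + 0.0592/52)^156 ≈ 417.9794.
Phase 2: 417.9794·(1 + 0.0527)^1 ≈ 440.0069.

$440.01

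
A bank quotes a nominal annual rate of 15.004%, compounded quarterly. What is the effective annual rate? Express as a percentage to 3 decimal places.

EAR = (1 + 15.004%/4)^4 − 1 = (1 + 0.03751)^4 − 1.
(1 + 0.03751)^4 ≈ 1.158695, so EAR ≈ 15.86951%.

15.870%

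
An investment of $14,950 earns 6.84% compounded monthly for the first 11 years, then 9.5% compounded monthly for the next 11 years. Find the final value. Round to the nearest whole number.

$89,645

Phase 1: 14,950·(1 + 0.0057)^132 ≈ 31,657.4996.
Phase 2: 31,657.4996·(1 + 0.095/12)^132 ≈ 89,645.2592.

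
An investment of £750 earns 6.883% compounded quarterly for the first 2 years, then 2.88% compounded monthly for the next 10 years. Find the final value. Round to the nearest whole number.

£1,146

Phase 1: 750·(1 + 0.0172075)^8 ≈ 859.6817.
Phase 2: 859.6817·(1 + 0.0024)^120 ≈ 1,146.2112.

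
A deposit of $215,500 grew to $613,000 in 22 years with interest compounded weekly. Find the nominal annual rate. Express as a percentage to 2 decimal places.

4.75%

The 1144-period growth factor is 613,000/215,500 = 2.84455.
r/52 = 2.84455^(1/1144) − 1 ≈ 0.000914232, so r ≈ 52·0.000914232 = 4.75401%.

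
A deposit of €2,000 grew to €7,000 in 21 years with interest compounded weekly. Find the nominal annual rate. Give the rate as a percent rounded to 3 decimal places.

5.969%

(1 + r/52)^1092 = 7,000/2,000 = 3.5.
1 + r/52 = 3.5^(1/1092) ≈ 1.001148, so r/52 ≈ 0.00114788.
r ≈ 52·0.00114788 = 5.96896%.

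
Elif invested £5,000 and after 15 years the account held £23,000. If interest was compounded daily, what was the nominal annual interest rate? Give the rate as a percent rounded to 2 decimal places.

The 5475-period growth factor is 23,000/5,000 = 4.6.
r/365 = 4.6^(1/5475) − 1 ≈ 0.000278771, so r ≈ 365·0.000278771 = 10.17513%.

10.18%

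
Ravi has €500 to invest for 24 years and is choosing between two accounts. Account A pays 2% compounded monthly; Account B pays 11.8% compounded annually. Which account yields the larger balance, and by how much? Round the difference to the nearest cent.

Account B, by €6,462.94

Account A growth factor: (1 + 0.02/12)^288 ≈ 1.61542882; balance ≈ 807.7144.
Account B growth factor: (1 + 0.118)^24 ≈ 14.5413017; balance ≈ 7,270.6509.
Account B is larger by 6,462.9364.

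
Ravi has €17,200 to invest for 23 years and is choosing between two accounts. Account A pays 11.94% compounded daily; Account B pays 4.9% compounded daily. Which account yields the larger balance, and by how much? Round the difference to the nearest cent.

Account A, by €214,830.69

Account A growth factor: (1 + 0.1194/365)^8395 ≈ 15.5763061785; balance ≈ 267,912.4663.
Account B growth factor: (1 + 0.049/365)^8395 ≈ 3.0861499983; balance ≈ 53,081.7800.
Account A is larger by 214,830.6863.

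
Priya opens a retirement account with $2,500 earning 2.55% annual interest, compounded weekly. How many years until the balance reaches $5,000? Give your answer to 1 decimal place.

27.2 years

We need (1 + 0.000490385)^(52t) = 2, so 52t = ln 2 / ln 1.00049 ≈ 1413.8231.
t ≈ 1413.8231/52 = 27.1889 years.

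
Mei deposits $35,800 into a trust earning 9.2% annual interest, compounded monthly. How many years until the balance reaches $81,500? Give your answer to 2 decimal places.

8.98 years

We need (1 + 0.00766667)^(12t) = 2.2765, so 12t = ln 2.2765 / ln 1.007667 ≈ 107.7136.
t ≈ 107.7136/12 = 8.9761 years.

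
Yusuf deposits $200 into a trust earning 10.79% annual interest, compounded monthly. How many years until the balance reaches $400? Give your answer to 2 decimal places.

We need (1 + 0.00899167)^(12t) = 2, so 12t = ln 2 / ln 1.008992 ≈ 77.4338.
t ≈ 77.4338/12 = 6.4528 years.

6.45 years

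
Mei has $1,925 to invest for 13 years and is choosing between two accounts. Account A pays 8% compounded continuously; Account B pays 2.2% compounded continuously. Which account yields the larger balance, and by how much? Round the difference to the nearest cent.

A: e^(0.08·13) = e^1.04 ≈ 2.829217014, so 1,925 × 2.829217014 ≈ 5,446.2428.
B: e^(0.022·13) = e^0.286 ≈ 1.331092455, so 1,925 × 1.331092455 ≈ 2,562.3530.
Difference ≈ 2,883.8898 in favor of A.

Account A, by $2,883.89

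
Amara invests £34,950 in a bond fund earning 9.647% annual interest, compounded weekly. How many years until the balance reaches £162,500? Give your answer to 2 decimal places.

15.94 years

We need (1 + 0.00185519)^(52t) = 4.6495, so 52t = ln 4.6495 / ln 1.001855 ≈ 829.1241.
t ≈ 829.1241/52 = 15.9447 years.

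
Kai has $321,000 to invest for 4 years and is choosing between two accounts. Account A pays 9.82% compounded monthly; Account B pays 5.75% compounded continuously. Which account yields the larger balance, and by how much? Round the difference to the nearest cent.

A: (1 + 0.0982/12)^48 ≈ 1.47875646476, so 321,000 × 1.47875646476 ≈ 474,680.8252.
B: e^(0.0575·4) = e^0.23 ≈ 1.25860000993, so 321,000 × 1.25860000993 ≈ 404,010.6032.
Difference ≈ 70,670.2220 in favor of A.

Account A, by $70,670.22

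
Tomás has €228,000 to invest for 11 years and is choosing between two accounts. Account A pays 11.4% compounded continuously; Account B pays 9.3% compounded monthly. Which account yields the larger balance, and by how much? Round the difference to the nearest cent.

Account A, by €167,295.80

Account A growth factor: e^(0.114·11) = e^1.254 ≈ 3.5043322893; balance ≈ 798,987.7620.
Account B growth factor: (1 + 0.00775)^132 ≈ 2.77057876276; balance ≈ 631,691.9579.
Account A is larger by 167,295.8041.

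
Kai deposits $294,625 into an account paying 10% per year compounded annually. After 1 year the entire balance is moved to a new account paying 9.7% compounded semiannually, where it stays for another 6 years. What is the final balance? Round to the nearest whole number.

$572,115

After 1 years at 10%: 294,625 × 1.1 ≈ 324,087.5000.
Then 6 years at 9.7%: 324,087.5000 × 1.76531096026 ≈ 572,115.2158.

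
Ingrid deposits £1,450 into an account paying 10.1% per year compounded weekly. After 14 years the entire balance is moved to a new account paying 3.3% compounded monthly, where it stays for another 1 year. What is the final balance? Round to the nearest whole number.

£6,154

After 14 years at 10.1%: 1,450 × 4.106736048 ≈ 5,954.7673.
Then 1 years at 3.3%: 5,954.7673 × 1.033503729 ≈ 6,154.2742.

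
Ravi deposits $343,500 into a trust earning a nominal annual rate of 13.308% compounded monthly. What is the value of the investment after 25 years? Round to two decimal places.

$9,394,448.10

Periodic rate = 13.308%/12 = 0.01109; periods = 12·25 = 300.
A = 343,500·(1 + 0.01109)^300 ≈ 343,500·27.349193883 ≈ 9,394,448.0988.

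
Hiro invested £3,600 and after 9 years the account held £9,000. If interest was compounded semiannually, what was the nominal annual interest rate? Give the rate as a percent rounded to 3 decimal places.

The 18-period growth factor is 9,000/3,600 = 2.5.
r/2 = 2.5^(1/18) − 1 ≈ 0.052223, so r ≈ 2·0.052223 = 10.44459%.

10.445%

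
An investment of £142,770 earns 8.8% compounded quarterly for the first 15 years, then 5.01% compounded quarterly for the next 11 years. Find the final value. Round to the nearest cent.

After 15 years at 8.8%: 142,770 × 3.69023265755 ≈ 526,854.5165.
Then 11 years at 5.01%: 526,854.5165 × 1.72923183913 ≈ 911,053.6046.

£911,053.60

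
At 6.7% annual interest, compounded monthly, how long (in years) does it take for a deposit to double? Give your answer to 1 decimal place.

(1 + 0.00558333)^(12t) = 2.
12t = ln 2 / ln(1 + 0.00558333) ≈ 0.69315/0.0055678 ≈ 124.4920.
t ≈ 10.3743.

10.4 years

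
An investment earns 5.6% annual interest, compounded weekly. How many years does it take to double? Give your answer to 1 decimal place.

(1 + 0.00107692)^(52t) = 2.
52t = ln 2 / ln(1 + 0.00107692) ≈ 0.69315/0.00107634 ≈ 643.9832.
t ≈ 12.3843.

12.4 years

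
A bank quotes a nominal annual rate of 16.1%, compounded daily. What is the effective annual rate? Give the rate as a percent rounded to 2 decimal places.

17.46%

EAR = (1 + 16.1%/365)^365 − 1 = (1 + 0.000441096)^365 − 1.
(1 + 0.000441096)^365 ≈ 1.174643, so EAR ≈ 17.46433%.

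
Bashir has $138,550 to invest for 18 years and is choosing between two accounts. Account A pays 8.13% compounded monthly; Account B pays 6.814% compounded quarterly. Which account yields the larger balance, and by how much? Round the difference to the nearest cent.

Account A, by $128,165.26

A: (1 + 0.006775)^216 ≈ 4.29935499234, so 138,550 × 4.29935499234 ≈ 595,675.6342.
B: (1 + 0.017035)^72 ≈ 3.37430798646, so 138,550 × 3.37430798646 ≈ 467,510.3715.
Difference ≈ 128,165.2627 in favor of A.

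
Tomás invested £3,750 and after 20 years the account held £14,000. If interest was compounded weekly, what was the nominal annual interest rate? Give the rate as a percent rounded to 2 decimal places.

(1 + r/52)^1040 = 14,000/3,750 = 3.73333.
1 + r/52 = 3.73333^(1/1040) ≈ 1.001267, so r/52 ≈ 0.00126744.
r ≈ 52·0.00126744 = 6.59068%.

6.59%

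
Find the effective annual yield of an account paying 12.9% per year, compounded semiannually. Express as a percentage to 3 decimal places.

13.316%

One year is 2 periods at 0.0645 each: (1 + 0.0645)^2 ≈ 1.13316.
EAR = 1.13316 − 1 ≈ 13.31602%.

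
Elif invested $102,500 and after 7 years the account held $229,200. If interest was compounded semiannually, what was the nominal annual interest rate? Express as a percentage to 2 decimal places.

The 14-period growth factor is 229,200/102,500 = 2.2361.
r/2 = 2.2361^(1/14) − 1 ≈ 0.059165, so r ≈ 2·0.059165 = 11.83300%.

11.83%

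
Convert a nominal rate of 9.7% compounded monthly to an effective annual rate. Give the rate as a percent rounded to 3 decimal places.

10.143%

One year is 12 periods at 0.00808333 each: (1 + 0.00808333)^12 ≈ 1.101431.
EAR = 1.101431 − 1 ≈ 10.14308%.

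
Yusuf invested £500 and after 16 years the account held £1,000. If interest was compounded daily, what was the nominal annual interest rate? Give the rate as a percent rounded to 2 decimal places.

The 5840-period growth factor is 1,000/500 = 2.
r/365 = 2^(1/5840) − 1 ≈ 0.000118697, so r ≈ 365·0.000118697 = 4.33243%.

4.33%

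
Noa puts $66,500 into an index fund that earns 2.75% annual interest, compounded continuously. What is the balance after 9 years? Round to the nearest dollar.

$85,174

A = P·e^(rt) = 66,500·e^(0.0275·9) = 66,500·e^0.2475.
e^0.2475 ≈ 1.2808193624, so A ≈ 85,174.4876.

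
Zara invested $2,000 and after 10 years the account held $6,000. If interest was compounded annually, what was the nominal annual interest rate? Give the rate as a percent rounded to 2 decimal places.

The 10-period growth factor is 6,000/2,000 = 3.
r = 3^(1/10) − 1 ≈ 0.116123, i.e. 11.61232%.

11.61%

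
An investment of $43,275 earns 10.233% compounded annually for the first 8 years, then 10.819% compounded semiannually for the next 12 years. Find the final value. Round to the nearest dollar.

$334,075

After 8 years at 10.233%: 43,275 × 2.18018333417 ≈ 94,347.4338.
Then 12 years at 10.819%: 94,347.4338 × 3.54090340321 ≈ 334,075.1494.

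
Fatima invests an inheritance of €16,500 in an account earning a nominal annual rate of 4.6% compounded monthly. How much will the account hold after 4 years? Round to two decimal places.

Growth factor = (1 + 0.046/12)^48 ≈ 1.2015930668.
A ≈ 16,500 × 1.2015930668 ≈ 19,826.2856.

€19,826.29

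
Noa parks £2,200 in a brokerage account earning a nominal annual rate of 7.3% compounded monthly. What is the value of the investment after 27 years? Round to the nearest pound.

Growth factor = (1 + 0.073/12)^324 ≈ 7.1351200634.
A ≈ 2,200 × 7.1351200634 ≈ 15,697.2641.

£15,697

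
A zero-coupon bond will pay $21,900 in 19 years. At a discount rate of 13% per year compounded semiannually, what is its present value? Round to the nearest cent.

$2,000.59

Periodic rate = 13%/2 = 0.065; 38 periods.
P = 21,900/(1 + 0.065)^38 ≈ 21,900/10.946747368 ≈ 2,000.5943.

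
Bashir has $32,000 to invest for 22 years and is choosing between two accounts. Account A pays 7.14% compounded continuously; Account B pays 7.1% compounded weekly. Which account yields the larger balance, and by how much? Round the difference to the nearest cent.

A: e^(0.0714·22) = e^1.5708 ≈ 4.81049505087, so 32,000 × 4.81049505087 ≈ 153,935.8416.
B: (1 + 0.071/52)^1144 ≈ 4.76327093891, so 32,000 × 4.76327093891 ≈ 152,424.6700.
Difference ≈ 1,511.1716 in favor of A.

Account A, by $1,511.17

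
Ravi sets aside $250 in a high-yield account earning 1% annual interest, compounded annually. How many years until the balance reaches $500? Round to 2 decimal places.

69.66 years

We need (1 + 0.01)^t = 2, so t = ln 2 / ln 1.01 ≈ 69.6607.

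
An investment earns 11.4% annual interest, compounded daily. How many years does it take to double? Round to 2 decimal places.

6.08 years

(1 + 0.000312329)^(365t) = 2.
365t = ln 2 / ln(1 + 0.000312329) ≈ 0.69315/0.00031228 ≈ 2219.6336.
t ≈ 6.0812.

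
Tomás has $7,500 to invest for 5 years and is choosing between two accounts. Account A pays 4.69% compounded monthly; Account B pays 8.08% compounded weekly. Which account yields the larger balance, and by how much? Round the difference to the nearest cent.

Account B, by $1,752.27

Account A growth factor: (1 + 0.0469/12)^60 ≈ 1.263698752; balance ≈ 9,477.7406.
Account B growth factor: (1 + 0.0808/52)^260 ≈ 1.4973343809; balance ≈ 11,230.0079.
Account B is larger by 1,752.2672.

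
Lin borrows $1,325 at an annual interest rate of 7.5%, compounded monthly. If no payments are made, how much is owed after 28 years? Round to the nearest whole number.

$10,750

Periodic rate = 7.5%/12 = 0.00625; periods = 12·28 = 336.
A = 1,325·(1 + 0.00625)^336 ≈ 1,325·8.1129756838 ≈ 10,749.6928.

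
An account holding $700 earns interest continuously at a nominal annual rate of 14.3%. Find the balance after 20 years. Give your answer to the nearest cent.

A = P·e^(rt) = 700·e^(0.143·20) = 700·e^2.86.
e^2.86 ≈ 17.461526937, so A ≈ 12,223.0689.

$12,223.07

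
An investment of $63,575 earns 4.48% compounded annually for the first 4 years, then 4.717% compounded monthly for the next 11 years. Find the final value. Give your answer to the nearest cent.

$127,150.97

After 4 years at 4.48%: 63,575 × 1.19160592978 ≈ 75,756.3470.
Then 11 years at 4.717%: 75,756.3470 × 1.67841999015 ≈ 127,150.9672.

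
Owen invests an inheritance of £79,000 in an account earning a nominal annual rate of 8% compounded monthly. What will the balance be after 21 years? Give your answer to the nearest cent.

Periodic rate = 8%/12 = 0.00666667; periods = 12·21 = 252.
A = 79,000·(1 + 0.08/12)^252 ≈ 79,000·5.33572497092 ≈ 421,522.2727.

£421,522.27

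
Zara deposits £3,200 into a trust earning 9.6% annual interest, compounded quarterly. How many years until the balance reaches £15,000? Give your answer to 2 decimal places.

16.29 years

(1 + 0.024)^(4t) = 15,000/3,200 = 4.6875.
4t·ln(1 + 0.024) = ln(4.6875); 4t = 1.5449/0.0237165 ≈ 65.1402.
t ≈ 16.2851 years.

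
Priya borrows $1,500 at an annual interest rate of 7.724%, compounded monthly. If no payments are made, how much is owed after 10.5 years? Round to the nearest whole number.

$3,367

Periodic rate = 7.724%/12 = 0.00643667; periods = 12·10.5 = 126.
A = 1,500·(1 + 0.07724/12)^126 ≈ 1,500·2.244361372 ≈ 3,366.5421.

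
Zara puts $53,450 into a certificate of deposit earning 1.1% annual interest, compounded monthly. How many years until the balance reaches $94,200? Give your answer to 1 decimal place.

51.5 years

We need (1 + 0.000916667)^(12t) = 1.7624, so 12t = ln 1.7624 / ln 1.000917 ≈ 618.4726.
t ≈ 618.4726/12 = 51.5394 years.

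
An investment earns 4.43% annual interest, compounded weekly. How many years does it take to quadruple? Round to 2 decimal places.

(1 + 0.000851923)^(52t) = 4.
52t = ln 4 / ln(1 + 0.000851923) ≈ 1.3863/0.00085156 ≈ 1627.9460.
t ≈ 31.3067.

31.31 years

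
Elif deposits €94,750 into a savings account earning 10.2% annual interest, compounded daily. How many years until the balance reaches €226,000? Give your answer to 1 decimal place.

We need (1 + 0.000279452)^(365t) = 2.3852, so 365t = ln 2.3852 / ln 1.000279 ≈ 3111.1405.
t ≈ 3111.1405/365 = 8.5237 years.

8.5 years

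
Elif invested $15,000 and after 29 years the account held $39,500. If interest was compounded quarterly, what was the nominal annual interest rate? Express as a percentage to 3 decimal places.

(1 + r/4)^116 = 39,500/15,000 = 2.63333.
1 + r/4 = 2.63333^(1/116) ≈ 1.008382, so r/4 ≈ 0.00838192.
r ≈ 4·0.00838192 = 3.35277%.

3.353%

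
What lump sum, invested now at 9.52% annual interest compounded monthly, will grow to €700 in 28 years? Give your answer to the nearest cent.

Periodic rate = 9.52%/12 = 0.00793333; 336 periods.
P = 700/(1 + 0.0952/12)^336 ≈ 700/14.2261532 ≈ 49.2051.

€49.21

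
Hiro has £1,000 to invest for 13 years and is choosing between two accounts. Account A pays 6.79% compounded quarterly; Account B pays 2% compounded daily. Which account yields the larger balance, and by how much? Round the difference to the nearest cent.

A: (1 + 0.016975)^52 ≈ 2.399575393, so 1,000 × 2.399575393 ≈ 2,399.5754.
B: (1 + 0.02/365)^4745 ≈ 1.296920849, so 1,000 × 1.296920849 ≈ 1,296.9208.
Difference ≈ 1,102.6545 in favor of A.

Account A, by £1,102.65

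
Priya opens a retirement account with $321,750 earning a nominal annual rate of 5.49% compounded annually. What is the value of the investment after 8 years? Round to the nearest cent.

$493,411.08

Annual rate = 5.49% = 0.0549; years = 8.
A = 321,750·(1 + 0.0549)^8 ≈ 321,750·1.53352315767 ≈ 493,411.0760.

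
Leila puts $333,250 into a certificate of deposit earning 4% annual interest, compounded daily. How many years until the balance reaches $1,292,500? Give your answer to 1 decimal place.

33.9 years

We need (1 + 0.000109589)^(365t) = 3.8785, so 365t = ln 3.8785 / ln 1.00011 ≈ 12369.0736.
t ≈ 12369.0736/365 = 33.8879 years.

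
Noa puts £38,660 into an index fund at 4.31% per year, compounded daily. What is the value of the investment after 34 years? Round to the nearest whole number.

Periodic rate = 4.31%/365 = 0.000118082; periods = 365·34 = 12410.
A = 38,660·(1 + 0.0431/365)^12410 ≈ 38,660·4.32890008579 ≈ 167,355.2773.

£167,355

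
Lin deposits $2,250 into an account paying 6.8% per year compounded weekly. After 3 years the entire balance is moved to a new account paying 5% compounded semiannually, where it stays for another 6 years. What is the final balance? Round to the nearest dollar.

After 3 years at 6.8%: 2,250 × 1.226134737 ≈ 2,758.8032.
Then 6 years at 5%: 2,758.8032 × 1.344888824 ≈ 3,710.2835.

$3,710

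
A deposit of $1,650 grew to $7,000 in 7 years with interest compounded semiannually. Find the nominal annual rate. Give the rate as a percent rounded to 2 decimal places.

The 14-period growth factor is 7,000/1,650 = 4.24242.
r/2 = 4.24242^(1/14) − 1 ≈ 0.10874, so r ≈ 2·0.10874 = 21.74793%.

21.75%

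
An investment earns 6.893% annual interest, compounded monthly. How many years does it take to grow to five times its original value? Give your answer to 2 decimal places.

23.42 years

(1 + 0.00574417)^(12t) = 5.
12t = ln 5 / ln(1 + 0.00574417) ≈ 1.6094/0.00572773 ≈ 280.9904.
t ≈ 23.4159.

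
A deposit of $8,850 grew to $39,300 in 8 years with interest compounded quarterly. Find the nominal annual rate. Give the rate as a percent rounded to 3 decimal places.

(1 + r/4)^32 = 39,300/8,850 = 4.44068.
1 + r/4 = 4.44068^(1/32) ≈ 1.04769, so r/4 ≈ 0.04769.
r ≈ 4·0.04769 = 19.07599%.

19.076%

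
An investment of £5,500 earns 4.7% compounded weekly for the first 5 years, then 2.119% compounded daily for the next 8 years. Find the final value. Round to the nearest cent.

£8,241.29

After 5 years at 4.7%: 5,500 × 1.264774521 ≈ 6,956.2599.
Then 8 years at 2.119%: 6,956.2599 × 1.184730212 ≈ 8,241.2912.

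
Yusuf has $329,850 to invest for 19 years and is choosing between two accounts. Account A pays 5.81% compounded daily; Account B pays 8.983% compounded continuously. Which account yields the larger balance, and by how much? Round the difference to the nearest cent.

Account A growth factor: (1 + 0.0581/365)^6935 ≈ 3.01564021518; balance ≈ 994,708.9250.
Account B growth factor: e^(0.08983·19) = e^1.70677 ≈ 5.511131742575; balance ≈ 1,817,846.8053.
Account B is larger by 823,137.8803.

Account B, by $823,137.88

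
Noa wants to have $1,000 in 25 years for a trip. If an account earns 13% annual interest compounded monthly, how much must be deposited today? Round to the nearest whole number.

$39

Periodic rate = 13%/12 = 0.0108333; 300 periods.
P = 1,000/(1 + 0.13/12)^300 ≈ 1,000/25.3434915 ≈ 39.4579.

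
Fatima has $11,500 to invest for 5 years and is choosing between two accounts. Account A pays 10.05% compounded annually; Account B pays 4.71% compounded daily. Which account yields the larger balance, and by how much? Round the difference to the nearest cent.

A: (1 + 0.1005)^5 ≈ 1.614173579, so 11,500 × 1.614173579 ≈ 18,562.9962.
B: (1 + 0.0471/365)^1825 ≈ 1.2655221537, so 11,500 × 1.2655221537 ≈ 14,553.5048.
Difference ≈ 4,009.4914 in favor of A.

Account A, by $4,009.49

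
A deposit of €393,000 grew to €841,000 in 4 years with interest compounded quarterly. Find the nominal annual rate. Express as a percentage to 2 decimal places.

The 16-period growth factor is 841,000/393,000 = 2.13995.
r/4 = 2.13995^(1/16) − 1 ≈ 0.0486975, so r ≈ 4·0.0486975 = 19.47898%.

19.48%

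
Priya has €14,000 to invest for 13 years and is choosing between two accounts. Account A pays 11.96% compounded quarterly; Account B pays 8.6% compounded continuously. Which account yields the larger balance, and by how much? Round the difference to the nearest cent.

Account A growth factor: (1 + 0.0299)^52 ≈ 4.6274637313; balance ≈ 64,784.4922.
Account B growth factor: e^(0.086·13) = e^1.118 ≈ 3.0587306205; balance ≈ 42,822.2287.
Account A is larger by 21,962.2636.

Account A, by €21,962.26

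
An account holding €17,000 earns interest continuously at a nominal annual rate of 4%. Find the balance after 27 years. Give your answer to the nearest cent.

€50,059.55

A = P·e^(rt) = 17,000·e^(0.04·27) = 17,000·e^1.08.
e^1.08 ≈ 2.9446795511, so A ≈ 50,059.5524.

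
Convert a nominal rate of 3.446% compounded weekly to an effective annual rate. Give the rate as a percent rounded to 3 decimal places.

EAR = (1 + 3.446%/52)^52 − 1 = (1 + 0.000662692)^52 − 1.
(1 + 0.000662692)^52 ≈ 1.035049, so EAR ≈ 3.50488%.

3.505%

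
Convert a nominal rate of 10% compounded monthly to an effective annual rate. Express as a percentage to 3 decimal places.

EAR = (1 + 10%/12)^12 − 1 = (1 + 0.00833333)^12 − 1.
(1 + 0.00833333)^12 ≈ 1.104713, so EAR ≈ 10.47131%.

10.471%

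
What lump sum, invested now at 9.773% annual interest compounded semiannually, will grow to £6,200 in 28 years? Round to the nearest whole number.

Periodic rate = 9.773%/2 = 0.048865; 56 periods.
P = 6,200/(1 + 0.048865)^56 ≈ 6,200/14.46429385 ≈ 428.6417.

£429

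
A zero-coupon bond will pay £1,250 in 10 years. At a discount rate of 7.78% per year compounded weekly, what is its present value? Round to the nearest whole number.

Periodic rate = 7.78%/52 = 0.00149615; 520 periods.
P = 1,250/(1 + 0.0778/52)^520 ≈ 1,250/2.175848223 ≈ 574.4886.

£574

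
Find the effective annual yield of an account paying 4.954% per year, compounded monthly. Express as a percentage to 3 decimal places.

One year is 12 periods at 0.00412833 each: (1 + 0.00412833)^12 ≈ 1.05068.
EAR = 1.05068 − 1 ≈ 5.06805%.

5.068%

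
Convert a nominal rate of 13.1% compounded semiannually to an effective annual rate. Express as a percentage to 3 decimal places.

EAR = (1 + 13.1%/2)^2 − 1 = (1 + 0.0655)^2 − 1.
(1 + 0.0655)^2 ≈ 1.13529, so EAR ≈ 13.52903%.

13.529%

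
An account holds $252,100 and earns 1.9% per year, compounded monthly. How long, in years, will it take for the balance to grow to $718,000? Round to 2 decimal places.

We need (1 + 0.00158333)^(12t) = 2.8481, so 12t = ln 2.8481 / ln 1.001583 ≈ 661.5613.
t ≈ 661.5613/12 = 55.1301 years.

55.13 years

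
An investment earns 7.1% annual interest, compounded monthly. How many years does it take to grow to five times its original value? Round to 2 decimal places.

22.74 years

(1 + 0.00591667)^(12t) = 5.
12t = ln 5 / ln(1 + 0.00591667) ≈ 1.6094/0.00589923 ≈ 272.8216.
t ≈ 22.7351.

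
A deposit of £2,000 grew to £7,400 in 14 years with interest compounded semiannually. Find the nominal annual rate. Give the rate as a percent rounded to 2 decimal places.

9.57%

(1 + r/2)^28 = 7,400/2,000 = 3.7.
1 + r/2 = 3.7^(1/28) ≈ 1.047835, so r/2 ≈ 0.047835.
r ≈ 2·0.047835 = 9.56701%.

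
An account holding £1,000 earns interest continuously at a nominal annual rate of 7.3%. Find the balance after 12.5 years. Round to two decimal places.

A = P·e^(rt) = 1,000·e^(0.073·12.5) = 1,000·e^0.9125.
e^0.9125 ≈ 2.49054111, so A ≈ 2,490.5411.

£2,490.54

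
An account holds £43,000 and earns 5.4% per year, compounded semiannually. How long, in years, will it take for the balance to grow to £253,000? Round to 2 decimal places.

We need (1 + 0.027)^(2t) = 5.8837, so 2t = ln 5.8837 / ln 1.027 ≈ 66.5188.
t ≈ 66.5188/2 = 33.2594 years.

33.26 years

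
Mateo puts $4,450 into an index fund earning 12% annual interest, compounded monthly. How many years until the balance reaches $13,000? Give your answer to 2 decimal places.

We need (1 + 0.01)^(12t) = 2.9213, so 12t = ln 2.9213 / ln 1.01 ≈ 107.7397.
t ≈ 107.7397/12 = 8.9783 years.

8.98 years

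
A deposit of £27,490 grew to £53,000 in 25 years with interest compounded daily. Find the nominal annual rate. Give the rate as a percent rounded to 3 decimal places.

2.626%

The 9125-period growth factor is 53,000/27,490 = 1.92797.
r/365 = 1.92797^(1/9125) − 1 ≈ 0.0000719445, so r ≈ 365·0.0000719445 = 2.62597%.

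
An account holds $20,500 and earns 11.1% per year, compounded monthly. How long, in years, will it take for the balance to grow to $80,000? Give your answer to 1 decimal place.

We need (1 + 0.00925)^(12t) = 3.9024, so 12t = ln 3.9024 / ln 1.00925 ≈ 147.8799.
t ≈ 147.8799/12 = 12.3233 years.

12.3 years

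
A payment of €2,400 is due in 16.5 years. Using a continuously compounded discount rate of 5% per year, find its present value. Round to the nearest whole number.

P = A·e^(−rt) = 2,400·e^(−0.825).
e^(−0.825) ≈ 0.4382349925, so P ≈ 1,051.7640.

€1,052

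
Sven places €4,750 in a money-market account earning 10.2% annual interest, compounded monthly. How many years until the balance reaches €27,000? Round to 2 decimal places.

17.11 years

We need (1 + 0.0085)^(12t) = 5.6842, so 12t = ln 5.6842 / ln 1.0085 ≈ 205.3020.
t ≈ 205.3020/12 = 17.1085 years.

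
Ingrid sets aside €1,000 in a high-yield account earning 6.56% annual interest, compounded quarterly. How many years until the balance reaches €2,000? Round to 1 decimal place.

We need (1 + 0.0164)^(4t) = 2, so 4t = ln 2 / ln 1.0164 ≈ 42.6107.
t ≈ 42.6107/4 = 10.6527 years.

10.7 years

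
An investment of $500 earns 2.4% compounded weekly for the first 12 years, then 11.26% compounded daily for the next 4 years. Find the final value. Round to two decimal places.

Phase 1: 500·(1 + 0.024/52)^624 ≈ 666.8343.
Phase 2: 666.8343·(1 + 0.1126/365)^1460 ≈ 1,046.1502.

$1,046.15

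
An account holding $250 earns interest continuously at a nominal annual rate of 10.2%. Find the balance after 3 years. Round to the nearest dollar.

$339

A = P·e^(rt) = 250·e^(0.102·3) = 250·e^0.306.
e^0.306 ≈ 1.35798231, so A ≈ 339.4956.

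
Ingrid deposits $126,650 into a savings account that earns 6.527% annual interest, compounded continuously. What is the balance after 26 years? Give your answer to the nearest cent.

A = P·e^(rt) = 126,650·e^(0.06527·26) = 126,650·e^1.69702.
e^1.69702 ≈ 5.4576593098, so A ≈ 691,212.5516.

$691,212.55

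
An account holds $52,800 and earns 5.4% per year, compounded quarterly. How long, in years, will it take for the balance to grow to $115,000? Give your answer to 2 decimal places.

(1 + 0.0135)^(4t) = 115,000/52,800 = 2.178.
4t·ln(1 + 0.0135) = ln(2.178); 4t = 0.77842/0.0134097 ≈ 58.0492.
t ≈ 14.5123 years.

14.51 years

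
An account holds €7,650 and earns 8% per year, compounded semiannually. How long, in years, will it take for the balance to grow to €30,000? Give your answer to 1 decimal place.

We need (1 + 0.04)^(2t) = 3.9216, so 2t = ln 3.9216 / ln 1.04 ≈ 34.8411.
t ≈ 34.8411/2 = 17.4205 years.

17.4 years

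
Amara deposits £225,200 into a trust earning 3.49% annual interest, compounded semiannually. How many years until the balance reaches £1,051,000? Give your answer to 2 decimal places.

We need (1 + 0.01745)^(2t) = 4.667, so 2t = ln 4.667 / ln 1.01745 ≈ 89.0493.
t ≈ 89.0493/2 = 44.5247 years.

44.52 years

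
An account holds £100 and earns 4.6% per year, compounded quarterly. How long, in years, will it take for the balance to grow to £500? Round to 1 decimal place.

(1 + 0.0115)^(4t) = 500/100 = 5.
4t·ln(1 + 0.0115) = ln(5); 4t = 1.6094/0.0114344 ≈ 140.7543.
t ≈ 35.1886 years.

35.2 years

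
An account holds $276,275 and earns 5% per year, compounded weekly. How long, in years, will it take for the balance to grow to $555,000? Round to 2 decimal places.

13.96 years

We need (1 + 0.000961538)^(52t) = 2.0089, so 52t = ln 2.0089 / ln 1.000962 ≈ 725.8230.
t ≈ 725.8230/52 = 13.9581 years.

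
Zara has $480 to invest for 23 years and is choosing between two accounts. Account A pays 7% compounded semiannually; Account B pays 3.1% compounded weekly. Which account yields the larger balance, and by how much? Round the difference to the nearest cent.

Account A, by $1,357.09

A: (1 + 0.035)^46 ≈ 4.866941101, so 480 × 4.866941101 ≈ 2,336.1317.
B: (1 + 0.031/52)^1196 ≈ 2.03966903, so 480 × 2.03966903 ≈ 979.0411.
Difference ≈ 1,357.0906 in favor of A.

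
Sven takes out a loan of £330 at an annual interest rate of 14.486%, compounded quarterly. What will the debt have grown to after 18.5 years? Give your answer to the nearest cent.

£4,589.92

Growth factor = (1 + 0.036215)^74 ≈ 13.90883422.
A ≈ 330 × 13.90883422 ≈ 4,589.9153.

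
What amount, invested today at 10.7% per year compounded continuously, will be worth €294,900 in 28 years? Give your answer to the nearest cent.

P = A·e^(−rt) = 294,900·e^(−2.996).
e^(−2.996) ≈ 0.0499866154695, so P ≈ 14,741.0529.

€14,741.05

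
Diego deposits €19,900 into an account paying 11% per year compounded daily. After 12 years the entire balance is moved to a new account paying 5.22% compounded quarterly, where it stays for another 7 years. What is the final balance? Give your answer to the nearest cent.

€107,077.96

Phase 1: 19,900·(1 + 0.11/365)^4380 ≈ 74,479.2727.
Phase 2: 74,479.2727·(1 + 0.01305)^28 ≈ 107,077.9608.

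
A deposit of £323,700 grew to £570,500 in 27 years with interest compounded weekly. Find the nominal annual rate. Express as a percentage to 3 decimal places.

2.099%

(1 + r/52)^1404 = 570,500/323,700 = 1.76243.
1 + r/52 = 1.76243^(1/1404) ≈ 1.000404, so r/52 ≈ 0.000403711.
r ≈ 52·0.000403711 = 2.09930%.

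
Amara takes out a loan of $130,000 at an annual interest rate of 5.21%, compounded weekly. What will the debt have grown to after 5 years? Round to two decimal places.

$168,663.24

Periodic rate = 5.21%/52 = 0.00100192; periods = 52·5 = 260.
A = 130,000·(1 + 0.0521/52)^260 ≈ 130,000·1.29740950326 ≈ 168,663.2354.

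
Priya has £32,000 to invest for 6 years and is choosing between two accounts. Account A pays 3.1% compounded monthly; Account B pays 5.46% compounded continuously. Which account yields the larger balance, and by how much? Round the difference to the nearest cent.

Account B, by £5,872.01

Account A growth factor: (1 + 0.031/12)^72 ≈ 1.2041334299; balance ≈ 38,532.2698.
Account B growth factor: e^(0.0546·6) = e^0.3276 ≈ 1.3876338077; balance ≈ 44,404.2818.
Account B is larger by 5,872.0121.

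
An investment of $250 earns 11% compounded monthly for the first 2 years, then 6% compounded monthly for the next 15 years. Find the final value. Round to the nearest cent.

Phase 1: 250·(1 + 0.11/12)^24 ≈ 311.2071.
Phase 2: 311.2071·(1 + 0.005)^180 ≈ 763.7314.

$763.73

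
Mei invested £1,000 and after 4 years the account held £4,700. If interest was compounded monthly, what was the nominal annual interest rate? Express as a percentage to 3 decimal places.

39.320%

The 48-period growth factor is 4,700/1,000 = 4.7.
r/12 = 4.7^(1/48) − 1 ≈ 0.0327663, so r ≈ 12·0.0327663 = 39.31950%.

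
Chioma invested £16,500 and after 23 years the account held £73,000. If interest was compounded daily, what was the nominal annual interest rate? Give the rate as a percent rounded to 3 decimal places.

6.466%

The 8395-period growth factor is 73,000/16,500 = 4.42424.
r/365 = 4.42424^(1/8395) − 1 ≈ 0.000177157, so r ≈ 365·0.000177157 = 6.46622%.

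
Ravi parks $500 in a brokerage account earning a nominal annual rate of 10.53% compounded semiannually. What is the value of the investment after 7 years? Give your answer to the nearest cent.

Growth factor = (1 + 0.05265)^14 ≈ 2.051048487.
A ≈ 500 × 2.051048487 ≈ 1,025.5242.

$1,025.52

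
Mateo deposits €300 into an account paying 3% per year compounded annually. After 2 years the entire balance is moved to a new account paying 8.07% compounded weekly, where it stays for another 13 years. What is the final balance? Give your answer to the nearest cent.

€907.95

After 2 years at 3%: 300 × 1.0609 ≈ 318.2700.
Then 13 years at 8.07%: 318.2700 × 2.85275952 ≈ 907.9478.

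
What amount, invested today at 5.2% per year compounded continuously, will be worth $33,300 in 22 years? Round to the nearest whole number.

P = A·e^(−rt) = 33,300·e^(−1.144).
e^(−1.144) ≈ 0.31854230087, so P ≈ 10,607.4586.

$10,607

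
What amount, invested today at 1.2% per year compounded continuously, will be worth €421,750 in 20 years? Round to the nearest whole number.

P = A·e^(−rt) = 421,750·e^(−0.24).
e^(−0.24) ≈ 0.786627861067, so P ≈ 331,760.3004.

€331,760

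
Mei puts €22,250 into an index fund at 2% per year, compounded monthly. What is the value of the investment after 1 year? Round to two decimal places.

€22,699.10

Growth factor = (1 + 0.02/12)^12 ≈ 1.0201843557.
A ≈ 22,250 × 1.0201843557 ≈ 22,699.1019.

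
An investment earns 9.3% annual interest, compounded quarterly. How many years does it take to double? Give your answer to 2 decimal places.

7.54 years

(1 + 0.02325)^(4t) = 2.
4t = ln 2 / ln(1 + 0.02325) ≈ 0.69315/0.0229838 ≈ 30.1580.
t ≈ 7.5395.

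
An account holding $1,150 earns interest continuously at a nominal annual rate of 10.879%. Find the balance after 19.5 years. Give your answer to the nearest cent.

A = P·e^(rt) = 1,150·e^(0.10879·19.5) = 1,150·e^2.121405.
e^2.121405 ≈ 8.342850963, so A ≈ 9,594.2786.

$9,594.28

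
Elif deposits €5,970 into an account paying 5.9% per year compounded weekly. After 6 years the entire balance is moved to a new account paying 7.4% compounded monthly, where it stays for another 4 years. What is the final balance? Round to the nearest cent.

€11,423.10

Phase 1: 5,970·(1 + 0.059/52)^312 ≈ 8,504.0817.
Phase 2: 8,504.0817·(1 + 0.074/12)^48 ≈ 11,423.0966.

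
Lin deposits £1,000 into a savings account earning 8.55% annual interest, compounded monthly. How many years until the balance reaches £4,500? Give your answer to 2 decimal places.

17.65 years

We need (1 + 0.007125)^(12t) = 4.5, so 12t = ln 4.5 / ln 1.007125 ≈ 211.8497.
t ≈ 211.8497/12 = 17.6541 years.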